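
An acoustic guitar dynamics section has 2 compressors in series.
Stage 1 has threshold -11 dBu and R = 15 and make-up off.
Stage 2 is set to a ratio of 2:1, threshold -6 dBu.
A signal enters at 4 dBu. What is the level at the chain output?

-10 dBu

Stage 1: 4 dBu is 15 dB over -11 dBu; at 15:1 that becomes 1 dB over, giving -10 dBu.
Stage 2: -10 dBu ≤ -6 dBu, so stage 2 doesn't engage; output -10 dBu.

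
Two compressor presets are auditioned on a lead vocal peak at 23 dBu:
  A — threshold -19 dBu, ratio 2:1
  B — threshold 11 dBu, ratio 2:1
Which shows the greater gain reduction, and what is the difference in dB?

A, by 15 dB

A: overshoot 42 dB → output overshoot 21 dB → GR 21 dB.
B: overshoot 12 dB → output overshoot 6 dB → GR 6 dB.
A reduces 15 dB more.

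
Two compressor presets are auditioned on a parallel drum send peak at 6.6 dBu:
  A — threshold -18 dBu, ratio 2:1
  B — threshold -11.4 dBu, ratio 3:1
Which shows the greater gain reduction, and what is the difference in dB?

A: 24.6 dB over, compressed to 12.3 dB over, so 12.3 dB of GR.
B: 18 dB over, compressed to 6 dB over, so 12 dB of GR.
Difference: 0.3 dB in favour of A.

A, by 0.3 dB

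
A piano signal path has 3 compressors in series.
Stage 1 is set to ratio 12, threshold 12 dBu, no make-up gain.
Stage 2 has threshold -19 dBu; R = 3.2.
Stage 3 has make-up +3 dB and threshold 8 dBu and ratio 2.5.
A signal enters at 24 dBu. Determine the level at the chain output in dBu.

Stage 1: overshoot 12 dB → 12/12 = 1 dB → 13 dBu.
Stage 2: 32 dB above -19 dBu, reduced 3.2:1 to 10 dB above → -9 dBu.
Stage 3: -9 dBu is at or below the 8 dBu threshold — no compression; make-up brings it to -6 dBu.

-6 dBu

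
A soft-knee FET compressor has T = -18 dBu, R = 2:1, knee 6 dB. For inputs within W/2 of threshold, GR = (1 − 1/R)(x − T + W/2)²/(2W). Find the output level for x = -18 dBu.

-18.375 dBu

x − T + W/2 = -18 − (-18) + 3 = 3.
GR = (1 − 1/2) × 3² / 12 = 0.5 × 9 / 12 = 0.375 dB.
Output = -18 − 0.375 = -18.375 dBu.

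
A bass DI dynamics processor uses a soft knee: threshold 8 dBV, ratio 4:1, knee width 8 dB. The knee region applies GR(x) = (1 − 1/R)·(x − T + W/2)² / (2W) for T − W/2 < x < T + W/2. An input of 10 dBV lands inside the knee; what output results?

8.3125 dBV

x − T + W/2 = 10 − 8 + 4 = 6.
GR = (1 − 1/4) × 6² / 16 = 0.75 × 36 / 16 = 1.6875 dB.
Output = 10 − 1.6875 = 8.3125 dBV.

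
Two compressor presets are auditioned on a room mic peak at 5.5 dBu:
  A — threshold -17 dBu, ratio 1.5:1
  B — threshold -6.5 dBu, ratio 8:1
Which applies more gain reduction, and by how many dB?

B, by 3 dB

A: overshoot 22.5 dB → output overshoot 15 dB → GR 7.5 dB.
B: overshoot 12 dB → output overshoot 1.5 dB → GR 10.5 dB.
B applies 3 dB more gain reduction.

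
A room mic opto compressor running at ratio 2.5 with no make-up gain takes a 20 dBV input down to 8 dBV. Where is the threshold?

Gain reduction = 20 − 8 = 12 dB; output overshoot = GR / (R − 1) = 12 / 1.5 = 8 dB.
Threshold = output − output overshoot = 8 − 8 = 0 dBV.

0 dBV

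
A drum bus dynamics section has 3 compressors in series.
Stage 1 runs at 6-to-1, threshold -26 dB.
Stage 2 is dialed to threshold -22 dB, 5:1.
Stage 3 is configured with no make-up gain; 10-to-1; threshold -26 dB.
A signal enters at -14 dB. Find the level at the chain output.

-25.8 dB

Stage 1: -14 dB is 12 dB over -26 dB; at 6:1 that becomes 2 dB over, giving -24 dB.
Stage 2: -24 dB ≤ -22 dB, so stage 2 doesn't engage; output -24 dB.
Stage 3: -24 dB is 2 dB over -26 dB; at 10:1 that becomes 0.2 dB over, giving -25.8 dB.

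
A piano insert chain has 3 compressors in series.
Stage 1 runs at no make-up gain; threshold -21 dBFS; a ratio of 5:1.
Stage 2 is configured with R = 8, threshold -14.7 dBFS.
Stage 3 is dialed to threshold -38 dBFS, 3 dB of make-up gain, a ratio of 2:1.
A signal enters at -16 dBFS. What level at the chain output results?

Stage 1: 5 dB above -21 dBFS, reduced 5:1 to 1 dB above → -20 dBFS.
Stage 2: -20 dBFS is at or below the -14.7 dBFS threshold — no compression; output -20 dBFS.
Stage 3: overshoot 18 dB → 18/2 = 9 dB → -29 dBFS; +3 dB make-up → -26 dBFS.

-26 dBFS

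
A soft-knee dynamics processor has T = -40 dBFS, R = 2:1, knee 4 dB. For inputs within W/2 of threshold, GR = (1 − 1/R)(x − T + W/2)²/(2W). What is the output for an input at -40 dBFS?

x − T + W/2 = -40 − (-40) + 2 = 2.
GR = (1 − 1/2) × 2² / 8 = 0.5 × 4 / 8 = 0.25 dB.
Output = -40 − 0.25 = -40.25 dBFS.

-40.25 dBFS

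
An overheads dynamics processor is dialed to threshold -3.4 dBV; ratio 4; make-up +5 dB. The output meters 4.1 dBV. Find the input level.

6.6 dBV

Remove make-up: 4.1 − 5 = -0.9 dBV.
Post-compression overshoot = -0.9 − (-3.4) = 2.5 dB.
Undo the ratio: input overshoot = 2.5 × 4 = 10 dB, giving input = 6.6 dBV.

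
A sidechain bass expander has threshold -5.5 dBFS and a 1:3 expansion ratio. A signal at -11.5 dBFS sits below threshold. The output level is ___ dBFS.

Undershoot = (-5.5) − (-11.5) = 6 dB.
At 1:3, that expands to 18 dB under threshold.
Output = -5.5 − 18 = -23.5 dBFS.

-23.5 dBFS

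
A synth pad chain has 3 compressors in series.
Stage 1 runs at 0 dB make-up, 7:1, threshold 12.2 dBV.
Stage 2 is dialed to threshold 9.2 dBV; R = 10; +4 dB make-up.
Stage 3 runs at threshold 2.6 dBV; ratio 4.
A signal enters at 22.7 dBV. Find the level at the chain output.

5.3625 dBV

Stage 1: 22.7 dBV is 10.5 dB over 12.2 dBV; at 7:1 that becomes 1.5 dB over, giving 13.7 dBV.
Stage 2: 4.5 dB above 9.2 dBV, reduced 10:1 to 0.45 dB above → 9.65 dBV; +4 dB make-up → 13.65 dBV.
Stage 3: 13.65 dBV is 11.05 dB over 2.6 dBV; at 4:1 that becomes 2.7625 dB over, giving 5.3625 dBV.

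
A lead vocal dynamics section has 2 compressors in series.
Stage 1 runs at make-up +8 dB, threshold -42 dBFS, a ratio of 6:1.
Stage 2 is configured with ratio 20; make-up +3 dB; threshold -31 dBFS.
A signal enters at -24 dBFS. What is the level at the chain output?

-28 dBFS

Stage 1: -24 dBFS is 18 dB over -42 dBFS; at 6:1 that becomes 3 dB over, giving -39 dBFS; +8 dB make-up → -31 dBFS.
Stage 2: -31 dBFS ≤ -31 dBFS, so stage 2 doesn't engage; make-up brings it to -28 dBFS.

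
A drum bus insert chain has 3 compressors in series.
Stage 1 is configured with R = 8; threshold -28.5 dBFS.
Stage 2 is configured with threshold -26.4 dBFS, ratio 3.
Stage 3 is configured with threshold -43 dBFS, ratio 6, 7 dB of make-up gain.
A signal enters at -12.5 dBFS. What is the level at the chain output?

Stage 1: -12.5 dBFS is 16 dB over -28.5 dBFS; at 8:1 that becomes 2 dB over, giving -26.5 dBFS.
Stage 2: -26.5 dBFS ≤ -26.4 dBFS, so stage 2 doesn't engage; output -26.5 dBFS.
Stage 3: 16.5 dB above -43 dBFS, reduced 6:1 to 2.75 dB above → -40.25 dBFS; +7 dB make-up → -33.25 dBFS.

-33.25 dBFS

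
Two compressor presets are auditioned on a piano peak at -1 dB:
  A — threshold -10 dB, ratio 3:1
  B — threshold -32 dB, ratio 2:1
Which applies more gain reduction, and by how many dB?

B, by 9.5 dB

A: 9 dB over, compressed to 3 dB over, so 6 dB of GR.
B: 31 dB over, compressed to 15.5 dB over, so 15.5 dB of GR.
B applies 9.5 dB more gain reduction.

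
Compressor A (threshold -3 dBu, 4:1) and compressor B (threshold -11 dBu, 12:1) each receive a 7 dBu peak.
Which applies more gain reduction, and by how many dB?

A: GR = 10 − 10/4 = 7.5 dB.
B: GR = 18 − 18/12 = 16.5 dB.
B applies 9 dB more gain reduction.

B, by 9 dB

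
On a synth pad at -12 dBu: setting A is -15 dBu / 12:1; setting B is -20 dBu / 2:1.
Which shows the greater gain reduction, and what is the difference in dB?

A: GR = 3 − 3/12 = 2.75 dB.
B: GR = 8 − 8/2 = 4 dB.
B applies 1.25 dB more gain reduction.

B, by 1.25 dB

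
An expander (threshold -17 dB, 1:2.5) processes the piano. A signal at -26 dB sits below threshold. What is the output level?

The input is 9 dB below the -17 dB threshold.
A 1:2.5 expander multiplies undershoot by 2.5: 9 × 2.5 = 22.5 dB below threshold.
Output = -17 − 22.5 = -39.5 dB.

-39.5 dB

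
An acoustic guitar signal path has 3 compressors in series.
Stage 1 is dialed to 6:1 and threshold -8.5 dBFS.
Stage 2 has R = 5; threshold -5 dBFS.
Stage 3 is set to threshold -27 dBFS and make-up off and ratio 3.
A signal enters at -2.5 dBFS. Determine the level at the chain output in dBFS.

Stage 1: -2.5 dBFS is 6 dB over -8.5 dBFS; at 6:1 that becomes 1 dB over, giving -7.5 dBFS.
Stage 2: -7.5 dBFS ≤ -5 dBFS, so stage 2 doesn't engage; output -7.5 dBFS.
Stage 3: -7.5 dBFS is 19.5 dB over -27 dBFS; at 3:1 that becomes 6.5 dB over, giving -20.5 dBFS.

-20.5 dBFS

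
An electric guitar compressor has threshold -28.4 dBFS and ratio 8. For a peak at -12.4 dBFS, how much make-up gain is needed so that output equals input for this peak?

14 dB

The peak compresses to -28.4 + 16/8 = -26.4 dBFS.
To reach -12.4 dBFS requires -12.4 − (-26.4) = 14 dB of make-up.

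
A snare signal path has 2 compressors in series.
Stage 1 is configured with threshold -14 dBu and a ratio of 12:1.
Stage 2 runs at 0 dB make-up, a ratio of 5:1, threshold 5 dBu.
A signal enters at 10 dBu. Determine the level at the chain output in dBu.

-12 dBu

Stage 1: overshoot 24 dB → 24/12 = 2 dB → -12 dBu.
Stage 2: -12 dBu ≤ 5 dBu, so stage 2 doesn't engage; output -12 dBu.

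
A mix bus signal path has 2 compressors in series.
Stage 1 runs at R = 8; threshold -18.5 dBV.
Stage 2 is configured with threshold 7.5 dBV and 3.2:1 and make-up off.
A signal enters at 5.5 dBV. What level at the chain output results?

-15.5 dBV

Stage 1: 5.5 dBV is 24 dB over -18.5 dBV; at 8:1 that becomes 3 dB over, giving -15.5 dBV.
Stage 2: -15.5 dBV ≤ 7.5 dBV, so stage 2 doesn't engage; output -15.5 dBV.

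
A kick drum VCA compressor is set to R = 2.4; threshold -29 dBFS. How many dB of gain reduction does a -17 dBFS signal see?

Overshoot = -17 − (-29) = 12 dB.
At 2.4:1, output sits 12/2.4 = 5 dB above threshold.
Gain reduction = 12 − 5 = 7 dB.

7 dB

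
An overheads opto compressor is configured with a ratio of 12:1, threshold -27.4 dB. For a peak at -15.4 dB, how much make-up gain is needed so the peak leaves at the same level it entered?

The peak compresses to -27.4 + 12/12 = -26.4 dB.
To reach -15.4 dB requires -15.4 − (-26.4) = 11 dB of make-up.

11 dB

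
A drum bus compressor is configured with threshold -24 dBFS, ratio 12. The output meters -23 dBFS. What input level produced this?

-12 dBFS

The compressed level sits -23 − (-24) = 1 dB over threshold.
Before 12:1 compression the overshoot was 1 × 12 = 12 dB, so input = -24 + 12 = -12 dBFS.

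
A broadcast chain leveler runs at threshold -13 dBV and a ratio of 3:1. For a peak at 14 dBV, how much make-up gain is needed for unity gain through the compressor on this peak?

18 dB

The peak compresses to -13 + 27/3 = -4 dBV.
To reach 14 dBV requires 14 − (-4) = 18 dB of make-up.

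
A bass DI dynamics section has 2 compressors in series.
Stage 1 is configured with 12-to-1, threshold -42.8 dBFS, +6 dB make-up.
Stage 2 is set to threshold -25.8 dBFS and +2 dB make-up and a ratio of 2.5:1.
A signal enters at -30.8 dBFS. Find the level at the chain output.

-33.8 dBFS

Stage 1: overshoot 12 dB → 12/12 = 1 dB → -41.8 dBFS; +6 dB make-up → -35.8 dBFS.
Stage 2: -35.8 dBFS is at or below the -25.8 dBFS threshold — no compression; make-up brings it to -33.8 dBFS.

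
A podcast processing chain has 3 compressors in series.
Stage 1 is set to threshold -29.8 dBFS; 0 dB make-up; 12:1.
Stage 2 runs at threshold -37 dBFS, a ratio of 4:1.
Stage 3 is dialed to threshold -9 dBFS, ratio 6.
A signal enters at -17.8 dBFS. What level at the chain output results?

Stage 1: -17.8 dBFS is 12 dB over -29.8 dBFS; at 12:1 that becomes 1 dB over, giving -28.8 dBFS.
Stage 2: 8.2 dB above -37 dBFS, reduced 4:1 to 2.05 dB above → -34.95 dBFS.
Stage 3: -34.95 dBFS ≤ -9 dBFS, so stage 3 doesn't engage; output -34.95 dBFS.

-34.95 dBFS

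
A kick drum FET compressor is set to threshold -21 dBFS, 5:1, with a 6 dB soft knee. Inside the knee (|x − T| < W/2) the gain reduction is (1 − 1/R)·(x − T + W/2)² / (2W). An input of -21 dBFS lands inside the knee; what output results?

x − T + W/2 = -21 − (-21) + 3 = 3.
GR = (1 − 1/5) × 3² / 12 = 0.8 × 9 / 12 = 0.6 dB.
Output = -21 − 0.6 = -21.6 dBFS.

-21.6 dBFS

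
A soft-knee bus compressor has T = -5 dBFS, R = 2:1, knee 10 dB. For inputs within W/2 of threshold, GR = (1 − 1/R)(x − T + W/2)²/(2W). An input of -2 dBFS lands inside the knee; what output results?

-3.6 dBFS

x − T + W/2 = -2 − (-5) + 5 = 8.
GR = (1 − 1/2) × 8² / 20 = 0.5 × 64 / 20 = 1.6 dB.
Output = -2 − 1.6 = -3.6 dBFS.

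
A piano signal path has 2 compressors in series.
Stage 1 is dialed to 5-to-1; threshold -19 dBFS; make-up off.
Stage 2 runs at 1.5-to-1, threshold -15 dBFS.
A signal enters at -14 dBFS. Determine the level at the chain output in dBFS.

-18 dBFS

Stage 1: 5 dB above -19 dBFS, reduced 5:1 to 1 dB above → -18 dBFS.
Stage 2: -18 dBFS ≤ -15 dBFS, so stage 2 doesn't engage; output -18 dBFS.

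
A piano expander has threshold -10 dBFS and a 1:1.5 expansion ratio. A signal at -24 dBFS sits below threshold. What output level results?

-31 dBFS

Below threshold, a 1:1.5 expander applies gain = (1.5−1)×(T − x) of attenuation.
(1.5−1) × 14 = 7 dB, so output = -24 − 7 = -31 dBFS.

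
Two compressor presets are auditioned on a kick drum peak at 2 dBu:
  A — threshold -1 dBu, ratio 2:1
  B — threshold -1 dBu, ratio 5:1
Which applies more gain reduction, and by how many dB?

A: 3 dB over, compressed to 1.5 dB over, so 1.5 dB of GR.
B: 3 dB over, compressed to 0.6 dB over, so 2.4 dB of GR.
B reduces 0.9 dB more.

B, by 0.9 dB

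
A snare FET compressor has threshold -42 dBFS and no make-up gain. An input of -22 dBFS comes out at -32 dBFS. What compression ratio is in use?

2:1

Input overshoot = -22 − (-42) = 20 dB; output overshoot = -32 − (-42) = 10 dB.
Ratio = 20 / 10 = 2.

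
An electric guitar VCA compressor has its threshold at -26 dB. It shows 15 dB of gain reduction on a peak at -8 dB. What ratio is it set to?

Input overshoot = -8 − (-26) = 18 dB.
Output overshoot = 18 − 15 = 3 dB.
Ratio = input overshoot / output overshoot = 18 / 3 = 6.

6:1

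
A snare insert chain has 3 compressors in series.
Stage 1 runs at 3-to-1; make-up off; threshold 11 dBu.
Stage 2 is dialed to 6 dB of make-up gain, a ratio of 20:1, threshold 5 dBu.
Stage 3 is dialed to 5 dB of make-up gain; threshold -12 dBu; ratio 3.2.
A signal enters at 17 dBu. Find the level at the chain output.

Stage 1: overshoot 6 dB → 6/3 = 2 dB → 13 dBu.
Stage 2: 13 dBu is 8 dB over 5 dBu; at 20:1 that becomes 0.4 dB over, giving 5.4 dBu; +6 dB make-up → 11.4 dBu.
Stage 3: 23.4 dB above -12 dBu, reduced 3.2:1 to 7.3125 dB above → -4.6875 dBu; +5 dB make-up → 0.3125 dBu.

0.3125 dBu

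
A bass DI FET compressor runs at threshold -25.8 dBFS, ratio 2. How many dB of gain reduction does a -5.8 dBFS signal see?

10 dB

-5.8 dBFS exceeds the threshold by 20 dB.
A 2:1 ratio leaves 10 dB of that excess.
GR = overshoot in − overshoot out = 20 − 10 = 10 dB.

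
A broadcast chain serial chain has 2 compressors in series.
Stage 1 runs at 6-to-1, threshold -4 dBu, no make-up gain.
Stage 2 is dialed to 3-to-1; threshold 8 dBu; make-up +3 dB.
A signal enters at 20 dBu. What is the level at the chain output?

3 dBu

Stage 1: 20 dBu is 24 dB over -4 dBu; at 6:1 that becomes 4 dB over, giving 0 dBu.
Stage 2: 0 dBu ≤ 8 dBu, so stage 2 doesn't engage; make-up brings it to 3 dBu.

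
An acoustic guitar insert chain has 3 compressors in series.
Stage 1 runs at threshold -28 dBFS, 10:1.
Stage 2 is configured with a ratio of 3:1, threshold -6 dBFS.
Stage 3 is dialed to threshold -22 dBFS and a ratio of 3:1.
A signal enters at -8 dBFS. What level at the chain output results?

Stage 1: -8 dBFS is 20 dB over -28 dBFS; at 10:1 that becomes 2 dB over, giving -26 dBFS.
Stage 2: -26 dBFS ≤ -6 dBFS, so stage 2 doesn't engage; output -26 dBFS.
Stage 3: below threshold (-26 ≤ -22); passes unchanged; output -26 dBFS.

-26 dBFS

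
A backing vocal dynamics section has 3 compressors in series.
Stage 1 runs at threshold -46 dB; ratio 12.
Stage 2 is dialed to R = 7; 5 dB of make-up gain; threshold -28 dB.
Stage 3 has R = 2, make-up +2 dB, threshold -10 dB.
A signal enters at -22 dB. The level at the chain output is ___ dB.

Stage 1: overshoot 24 dB → 24/12 = 2 dB → -44 dB.
Stage 2: -44 dB ≤ -28 dB, so stage 2 doesn't engage; make-up brings it to -39 dB.
Stage 3: below threshold (-39 ≤ -10); passes unchanged; make-up brings it to -37 dB.

-37 dB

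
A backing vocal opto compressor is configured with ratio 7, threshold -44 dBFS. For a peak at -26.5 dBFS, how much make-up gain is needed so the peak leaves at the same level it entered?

Overshoot 17.5 dB → 17.5/7 = 2.5 dB after compression, so the compressed level is -44 + 2.5 = -41.5 dBFS.
Make-up = target − compressed = -26.5 − (-41.5) = 15 dB.

15 dB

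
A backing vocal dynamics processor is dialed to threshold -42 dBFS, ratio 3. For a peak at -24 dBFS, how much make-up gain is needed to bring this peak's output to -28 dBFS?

8 dB

Without make-up, output = threshold + overshoot/3 = -42 + 6 = -36 dBFS.
Gap to target: 8 dB.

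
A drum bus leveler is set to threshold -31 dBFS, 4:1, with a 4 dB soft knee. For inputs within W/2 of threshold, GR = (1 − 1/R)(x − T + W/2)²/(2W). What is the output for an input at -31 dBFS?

x − T + W/2 = -31 − (-31) + 2 = 2.
GR = (1 − 1/4) × 2² / 8 = 0.75 × 4 / 8 = 0.375 dB.
Output = -31 − 0.375 = -31.375 dBFS.

-31.375 dBFS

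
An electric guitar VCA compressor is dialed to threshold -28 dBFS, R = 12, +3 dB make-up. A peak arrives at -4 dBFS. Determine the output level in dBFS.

-4 dBFS sits 24 dB over threshold.
The 24 dB excess becomes 2 dB after 12:1 reduction.
That puts the output at -26 dBFS; make-up adds 3 dB, giving -23 dBFS.

-23 dBFS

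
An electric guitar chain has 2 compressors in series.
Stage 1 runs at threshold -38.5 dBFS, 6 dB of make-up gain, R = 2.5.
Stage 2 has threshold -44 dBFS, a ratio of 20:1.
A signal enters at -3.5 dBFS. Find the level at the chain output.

-42.725 dBFS

Stage 1: overshoot 35 dB → 35/2.5 = 14 dB → -24.5 dBFS; +6 dB make-up → -18.5 dBFS.
Stage 2: overshoot 25.5 dB → 25.5/20 = 1.275 dB → -42.725 dBFS.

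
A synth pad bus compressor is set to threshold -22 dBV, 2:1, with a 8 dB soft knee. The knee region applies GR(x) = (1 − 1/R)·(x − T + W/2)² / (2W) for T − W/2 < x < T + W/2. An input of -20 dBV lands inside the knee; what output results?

-21.125 dBV

x − T + W/2 = -20 − (-22) + 4 = 6.
GR = (1 − 1/2) × 6² / 16 = 0.5 × 36 / 16 = 1.125 dB.
Output = -20 − 1.125 = -21.125 dBV.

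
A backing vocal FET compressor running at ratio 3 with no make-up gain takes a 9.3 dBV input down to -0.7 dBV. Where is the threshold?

-5.7 dBV

Input is 15 dB above T (since output overshoot × R = input overshoot: (-0.7 − T)·3 = 9.3 − T gives T = -5.7 dBV).
Check: -5.7 + (9.3 − (-5.7))/3 = -5.7 + 5 = -0.7 dBV. ✓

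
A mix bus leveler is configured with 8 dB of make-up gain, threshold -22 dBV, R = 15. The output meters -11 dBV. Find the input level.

Remove make-up: -11 − 8 = -19 dBV.
The compressed level sits -19 − (-22) = 3 dB over threshold.
Input overshoot = R × output overshoot = 45 dB → input = -22 + 45 = 23 dBV.

23 dBV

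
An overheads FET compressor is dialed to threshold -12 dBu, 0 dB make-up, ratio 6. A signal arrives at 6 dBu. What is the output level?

6 dBu sits 18 dB over threshold.
At 6:1 the overshoot is divided by 6, leaving 3 dB above threshold.
That puts the output at -9 dBu.

-9 dBu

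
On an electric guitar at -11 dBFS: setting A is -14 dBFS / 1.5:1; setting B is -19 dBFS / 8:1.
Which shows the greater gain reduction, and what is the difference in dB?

A: overshoot 3 dB → output overshoot 2 dB → GR 1 dB.
B: overshoot 8 dB → output overshoot 1 dB → GR 7 dB.
B reduces 6 dB more.

B, by 6 dB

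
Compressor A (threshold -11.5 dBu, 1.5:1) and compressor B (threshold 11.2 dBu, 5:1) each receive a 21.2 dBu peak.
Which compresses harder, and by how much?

A, by 2.9 dB

A: 32.7 dB over, compressed to 21.8 dB over, so 10.9 dB of GR.
B: 10 dB over, compressed to 2 dB over, so 8 dB of GR.
A reduces 2.9 dB more.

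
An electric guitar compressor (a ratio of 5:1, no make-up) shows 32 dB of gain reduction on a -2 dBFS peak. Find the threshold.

-42 dBFS

Input is 40 dB above T (since output overshoot × R = input overshoot: (-34 − T)·5 = -2 − T gives T = -42 dBFS).
Check: -42 + (-2 − (-42))/5 = -42 + 8 = -34 dBFS. ✓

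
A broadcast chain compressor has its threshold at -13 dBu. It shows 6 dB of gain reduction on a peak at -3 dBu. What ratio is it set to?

Input overshoot = -3 − (-13) = 10 dB.
Output overshoot = 10 − 6 = 4 dB.
Ratio = input overshoot / output overshoot = 10 / 4 = 2.5.

2.5:1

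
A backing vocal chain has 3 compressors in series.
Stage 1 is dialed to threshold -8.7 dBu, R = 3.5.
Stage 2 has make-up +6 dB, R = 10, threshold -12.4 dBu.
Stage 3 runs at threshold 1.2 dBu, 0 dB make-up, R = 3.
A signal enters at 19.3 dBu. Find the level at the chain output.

-5.23 dBu

Stage 1: 19.3 dBu is 28 dB over -8.7 dBu; at 3.5:1 that becomes 8 dB over, giving -0.7 dBu.
Stage 2: -0.7 dBu is 11.7 dB over -12.4 dBu; at 10:1 that becomes 1.17 dB over, giving -11.23 dBu; +6 dB make-up → -5.23 dBu.
Stage 3: -5.23 dBu is at or below the 1.2 dBu threshold — no compression; output -5.23 dBu.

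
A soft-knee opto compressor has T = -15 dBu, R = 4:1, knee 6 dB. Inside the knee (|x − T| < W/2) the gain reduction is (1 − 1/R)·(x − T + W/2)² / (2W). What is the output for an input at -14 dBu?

-15 dBu

x − T + W/2 = -14 − (-15) + 3 = 4.
GR = (1 − 1/4) × 4² / 12 = 0.75 × 16 / 12 = 1 dB.
Output = -14 − 1 = -15 dBu.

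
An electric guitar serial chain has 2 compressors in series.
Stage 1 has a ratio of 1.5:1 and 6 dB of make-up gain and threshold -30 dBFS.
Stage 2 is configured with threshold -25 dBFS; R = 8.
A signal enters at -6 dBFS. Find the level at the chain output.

Stage 1: overshoot 24 dB → 24/1.5 = 16 dB → -14 dBFS; +6 dB make-up → -8 dBFS.
Stage 2: overshoot 17 dB → 17/8 = 2.125 dB → -22.875 dBFS.

-22.875 dBFS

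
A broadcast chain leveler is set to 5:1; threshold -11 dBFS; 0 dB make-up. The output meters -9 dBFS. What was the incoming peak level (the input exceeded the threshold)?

That's 2 dB above the -11 dBFS threshold.
Input overshoot = R × output overshoot = 10 dB → input = -11 + 10 = -1 dBFS.

-1 dBFS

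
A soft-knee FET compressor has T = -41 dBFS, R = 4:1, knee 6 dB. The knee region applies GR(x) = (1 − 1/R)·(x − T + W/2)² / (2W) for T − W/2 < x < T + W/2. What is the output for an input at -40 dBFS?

x − T + W/2 = -40 − (-41) + 3 = 4.
GR = (1 − 1/4) × 4² / 12 = 0.75 × 16 / 12 = 1 dB.
Output = -40 − 1 = -41 dBFS.

-41 dBFS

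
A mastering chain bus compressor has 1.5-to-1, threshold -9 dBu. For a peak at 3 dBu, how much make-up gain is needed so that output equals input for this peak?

Overshoot 12 dB → 12/1.5 = 8 dB after compression, so the compressed level is -9 + 8 = -1 dBu.
Make-up = target − compressed = 3 − (-1) = 4 dB.

4 dB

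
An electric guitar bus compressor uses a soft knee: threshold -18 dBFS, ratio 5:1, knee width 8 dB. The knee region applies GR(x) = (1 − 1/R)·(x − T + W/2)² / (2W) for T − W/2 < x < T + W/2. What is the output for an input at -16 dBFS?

x − T + W/2 = -16 − (-18) + 4 = 6.
GR = (1 − 1/5) × 6² / 16 = 0.8 × 36 / 16 = 1.8 dB.
Output = -16 − 1.8 = -17.8 dBFS.

-17.8 dBFS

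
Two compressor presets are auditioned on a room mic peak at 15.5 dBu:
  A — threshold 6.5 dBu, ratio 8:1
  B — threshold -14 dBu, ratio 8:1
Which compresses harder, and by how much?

A: overshoot 9 dB → output overshoot 1.125 dB → GR 7.875 dB.
B: overshoot 29.5 dB → output overshoot 3.6875 dB → GR 25.8125 dB.
B applies 17.9375 dB more gain reduction.

B, by 17.9375 dB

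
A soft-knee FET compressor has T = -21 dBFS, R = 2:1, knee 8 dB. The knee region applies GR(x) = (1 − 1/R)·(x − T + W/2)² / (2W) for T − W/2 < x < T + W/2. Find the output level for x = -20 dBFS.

x − T + W/2 = -20 − (-21) + 4 = 5.
GR = (1 − 1/2) × 5² / 16 = 0.5 × 25 / 16 = 0.78125 dB.
Output = -20 − 0.78125 = -20.78125 dBFS.

-20.78125 dBFS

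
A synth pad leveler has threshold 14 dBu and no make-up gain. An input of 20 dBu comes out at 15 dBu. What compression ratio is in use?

Input overshoot = 20 − 14 = 6 dB; output overshoot = 15 − 14 = 1 dB.
Ratio = 6 / 1 = 6.

6:1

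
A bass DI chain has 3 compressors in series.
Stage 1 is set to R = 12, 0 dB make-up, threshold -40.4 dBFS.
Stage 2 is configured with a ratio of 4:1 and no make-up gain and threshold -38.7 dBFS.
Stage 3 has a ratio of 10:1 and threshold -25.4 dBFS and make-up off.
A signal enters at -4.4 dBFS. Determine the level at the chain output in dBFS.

Stage 1: -4.4 dBFS is 36 dB over -40.4 dBFS; at 12:1 that becomes 3 dB over, giving -37.4 dBFS.
Stage 2: 1.3 dB above -38.7 dBFS, reduced 4:1 to 0.325 dB above → -38.375 dBFS.
Stage 3: below threshold (-38.375 ≤ -25.4); passes unchanged; output -38.375 dBFS.

-38.375 dBFS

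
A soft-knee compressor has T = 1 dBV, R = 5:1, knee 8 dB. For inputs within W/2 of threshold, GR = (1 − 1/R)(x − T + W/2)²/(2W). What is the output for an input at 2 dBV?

x − T + W/2 = 2 − 1 + 4 = 5.
GR = (1 − 1/5) × 5² / 16 = 0.8 × 25 / 16 = 1.25 dB.
Output = 2 − 1.25 = 0.75 dBV.

0.75 dBV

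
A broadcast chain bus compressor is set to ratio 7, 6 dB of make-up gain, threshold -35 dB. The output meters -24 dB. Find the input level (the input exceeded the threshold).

Before make-up, the level was -24 − 6 = -30 dB.
The compressed level sits -30 − (-35) = 5 dB over threshold.
Input overshoot = R × output overshoot = 35 dB → input = -35 + 35 = 0 dB.

0 dB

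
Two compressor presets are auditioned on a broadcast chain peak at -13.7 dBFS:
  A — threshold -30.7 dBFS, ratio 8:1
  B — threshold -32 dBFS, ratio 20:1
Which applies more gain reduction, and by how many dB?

A: overshoot 17 dB → output overshoot 2.125 dB → GR 14.875 dB.
B: overshoot 18.3 dB → output overshoot 0.915 dB → GR 17.385 dB.
B reduces 2.51 dB more.

B, by 2.51 dB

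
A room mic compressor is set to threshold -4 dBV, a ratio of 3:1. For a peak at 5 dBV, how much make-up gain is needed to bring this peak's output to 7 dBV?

Overshoot 9 dB → 9/3 = 3 dB after compression, so the compressed level is -4 + 3 = -1 dBV.
Make-up = target − compressed = 7 − (-1) = 8 dB.

8 dB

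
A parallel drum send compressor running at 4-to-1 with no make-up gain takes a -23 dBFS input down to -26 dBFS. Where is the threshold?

Let T be the threshold. Output overshoot = (input overshoot)/R, so -26 − T = (-23 − T)/4.
4·(-26 − T) = -23 − T → 3·T = -104 − (-23) = -81.
T = -81/3 = -27 dBFS.

-27 dBFS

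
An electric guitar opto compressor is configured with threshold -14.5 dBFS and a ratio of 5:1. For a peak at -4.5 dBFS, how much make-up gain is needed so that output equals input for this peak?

The peak compresses to -14.5 + 10/5 = -12.5 dBFS.
To reach -4.5 dBFS requires -4.5 − (-12.5) = 8 dB of make-up.

8 dB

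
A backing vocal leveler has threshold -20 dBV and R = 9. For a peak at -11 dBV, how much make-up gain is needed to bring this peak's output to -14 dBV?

The peak compresses to -20 + 9/9 = -19 dBV.
To reach -14 dBV requires -14 − (-19) = 5 dB of make-up.

5 dB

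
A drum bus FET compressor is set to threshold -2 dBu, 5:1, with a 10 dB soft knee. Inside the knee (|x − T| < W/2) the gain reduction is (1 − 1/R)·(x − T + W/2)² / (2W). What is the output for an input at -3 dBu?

-3.64 dBu

x − T + W/2 = -3 − (-2) + 5 = 4.
GR = (1 − 1/5) × 4² / 20 = 0.8 × 16 / 20 = 0.64 dB.
Output = -3 − 0.64 = -3.64 dBu.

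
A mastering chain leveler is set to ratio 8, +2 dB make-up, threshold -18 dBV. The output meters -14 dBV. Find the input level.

-2 dBV

Remove make-up: -14 − 2 = -16 dBV.
The compressed level sits -16 − (-18) = 2 dB over threshold.
Undo the ratio: input overshoot = 2 × 8 = 16 dB, giving input = -2 dBV.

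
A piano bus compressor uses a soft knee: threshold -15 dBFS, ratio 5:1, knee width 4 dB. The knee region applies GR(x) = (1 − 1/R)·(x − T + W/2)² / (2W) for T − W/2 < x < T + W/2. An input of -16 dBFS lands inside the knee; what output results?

x − T + W/2 = -16 − (-15) + 2 = 1.
GR = (1 − 1/5) × 1² / 8 = 0.8 × 1 / 8 = 0.1 dB.
Output = -16 − 0.1 = -16.1 dBFS.

-16.1 dBFS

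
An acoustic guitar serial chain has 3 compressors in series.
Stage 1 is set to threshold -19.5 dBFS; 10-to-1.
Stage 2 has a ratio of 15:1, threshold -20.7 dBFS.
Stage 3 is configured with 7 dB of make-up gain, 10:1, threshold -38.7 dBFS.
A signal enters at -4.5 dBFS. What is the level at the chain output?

Stage 1: 15 dB above -19.5 dBFS, reduced 10:1 to 1.5 dB above → -18 dBFS.
Stage 2: overshoot 2.7 dB → 2.7/15 = 0.18 dB → -20.52 dBFS.
Stage 3: 18.18 dB above -38.7 dBFS, reduced 10:1 to 1.818 dB above → -36.882 dBFS; +7 dB make-up → -29.882 dBFS.

-29.882 dBFS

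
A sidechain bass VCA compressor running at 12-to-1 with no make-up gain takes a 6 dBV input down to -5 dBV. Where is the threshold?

-6 dBV

Input is 12 dB above T (since output overshoot × R = input overshoot: (-5 − T)·12 = 6 − T gives T = -6 dBV).
Check: -6 + (6 − (-6))/12 = -6 + 1 = -5 dBV. ✓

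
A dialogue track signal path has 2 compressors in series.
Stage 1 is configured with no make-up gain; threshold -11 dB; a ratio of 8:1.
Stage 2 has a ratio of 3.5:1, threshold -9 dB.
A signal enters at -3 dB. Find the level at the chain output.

Stage 1: overshoot 8 dB → 8/8 = 1 dB → -10 dB.
Stage 2: -10 dB is at or below the -9 dB threshold — no compression; output -10 dB.

-10 dB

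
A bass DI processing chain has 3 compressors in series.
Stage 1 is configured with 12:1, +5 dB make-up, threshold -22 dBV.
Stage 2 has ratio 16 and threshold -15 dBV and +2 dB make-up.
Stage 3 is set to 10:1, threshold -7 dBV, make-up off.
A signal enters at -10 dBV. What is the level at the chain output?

Stage 1: 12 dB above -22 dBV, reduced 12:1 to 1 dB above → -21 dBV; +5 dB make-up → -16 dBV.
Stage 2: -16 dBV is at or below the -15 dBV threshold — no compression; make-up brings it to -14 dBV.
Stage 3: -14 dBV ≤ -7 dBV, so stage 3 doesn't engage; output -14 dBV.

-14 dBV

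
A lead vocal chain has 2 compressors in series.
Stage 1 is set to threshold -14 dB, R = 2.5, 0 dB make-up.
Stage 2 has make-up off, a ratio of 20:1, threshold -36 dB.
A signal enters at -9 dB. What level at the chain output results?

Stage 1: overshoot 5 dB → 5/2.5 = 2 dB → -12 dB.
Stage 2: overshoot 24 dB → 24/20 = 1.2 dB → -34.8 dB.

-34.8 dB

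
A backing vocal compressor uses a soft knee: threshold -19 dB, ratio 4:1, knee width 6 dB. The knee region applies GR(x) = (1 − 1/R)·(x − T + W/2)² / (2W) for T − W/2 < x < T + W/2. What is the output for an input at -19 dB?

-19.5625 dB

x − T + W/2 = -19 − (-19) + 3 = 3.
GR = (1 − 1/4) × 3² / 12 = 0.75 × 9 / 12 = 0.5625 dB.
Output = -19 − 0.5625 = -19.5625 dB.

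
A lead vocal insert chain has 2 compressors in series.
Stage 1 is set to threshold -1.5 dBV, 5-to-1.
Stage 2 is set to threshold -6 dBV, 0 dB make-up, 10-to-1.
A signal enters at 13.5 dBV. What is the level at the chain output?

Stage 1: 13.5 dBV is 15 dB over -1.5 dBV; at 5:1 that becomes 3 dB over, giving 1.5 dBV.
Stage 2: overshoot 7.5 dB → 7.5/10 = 0.75 dB → -5.25 dBV.

-5.25 dBV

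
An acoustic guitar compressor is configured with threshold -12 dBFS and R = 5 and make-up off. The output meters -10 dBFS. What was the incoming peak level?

-2 dBFS

The compressed level sits -10 − (-12) = 2 dB over threshold.
Input overshoot = R × output overshoot = 10 dB → input = -12 + 10 = -2 dBFS.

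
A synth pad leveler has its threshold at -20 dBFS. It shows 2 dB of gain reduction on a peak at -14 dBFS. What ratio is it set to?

Input overshoot = -14 − (-20) = 6 dB.
Output overshoot = 6 − 2 = 4 dB.
Ratio = input overshoot / output overshoot = 6 / 4 = 1.5.

1.5:1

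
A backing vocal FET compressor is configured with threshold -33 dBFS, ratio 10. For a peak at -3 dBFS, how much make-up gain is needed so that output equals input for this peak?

27 dB

Without make-up, output = threshold + overshoot/10 = -33 + 3 = -30 dBFS.
Gap to target: 27 dB.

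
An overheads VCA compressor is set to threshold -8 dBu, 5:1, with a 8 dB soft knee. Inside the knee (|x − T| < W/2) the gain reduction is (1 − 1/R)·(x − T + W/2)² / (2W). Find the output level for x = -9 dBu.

-9.45 dBu

x − T + W/2 = -9 − (-8) + 4 = 3.
GR = (1 − 1/5) × 3² / 16 = 0.8 × 9 / 16 = 0.45 dB.
Output = -9 − 0.45 = -9.45 dBu.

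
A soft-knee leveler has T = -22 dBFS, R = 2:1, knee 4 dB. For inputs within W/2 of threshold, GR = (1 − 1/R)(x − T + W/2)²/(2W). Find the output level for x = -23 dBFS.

-23.0625 dBFS

x − T + W/2 = -23 − (-22) + 2 = 1.
GR = (1 − 1/2) × 1² / 8 = 0.5 × 1 / 8 = 0.0625 dB.
Output = -23 − 0.0625 = -23.0625 dBFS.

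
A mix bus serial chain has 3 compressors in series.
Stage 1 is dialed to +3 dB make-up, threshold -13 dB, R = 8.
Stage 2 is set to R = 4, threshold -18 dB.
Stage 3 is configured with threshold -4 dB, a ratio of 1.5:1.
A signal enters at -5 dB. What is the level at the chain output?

Stage 1: 8 dB above -13 dB, reduced 8:1 to 1 dB above → -12 dB; +3 dB make-up → -9 dB.
Stage 2: 9 dB above -18 dB, reduced 4:1 to 2.25 dB above → -15.75 dB.
Stage 3: -15.75 dB ≤ -4 dB, so stage 3 doesn't engage; output -15.75 dB.

-15.75 dB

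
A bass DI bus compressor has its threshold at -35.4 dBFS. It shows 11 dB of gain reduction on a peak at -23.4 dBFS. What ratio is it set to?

Input overshoot = -23.4 − (-35.4) = 12 dB.
Output overshoot = 12 − 11 = 1 dB.
Ratio = input overshoot / output overshoot = 12 / 1 = 12.

12:1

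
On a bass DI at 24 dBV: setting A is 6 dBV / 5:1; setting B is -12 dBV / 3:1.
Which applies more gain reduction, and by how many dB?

B, by 9.6 dB

A: 18 dB over, compressed to 3.6 dB over, so 14.4 dB of GR.
B: 36 dB over, compressed to 12 dB over, so 24 dB of GR.
Difference: 9.6 dB in favour of B.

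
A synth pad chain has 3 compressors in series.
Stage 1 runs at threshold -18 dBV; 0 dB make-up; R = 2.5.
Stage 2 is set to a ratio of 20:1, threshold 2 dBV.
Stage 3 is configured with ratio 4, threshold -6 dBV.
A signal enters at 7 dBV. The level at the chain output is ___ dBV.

-8 dBV

Stage 1: 7 dBV is 25 dB over -18 dBV; at 2.5:1 that becomes 10 dB over, giving -8 dBV.
Stage 2: -8 dBV is at or below the 2 dBV threshold — no compression; output -8 dBV.
Stage 3: below threshold (-8 ≤ -6); passes unchanged; output -8 dBV.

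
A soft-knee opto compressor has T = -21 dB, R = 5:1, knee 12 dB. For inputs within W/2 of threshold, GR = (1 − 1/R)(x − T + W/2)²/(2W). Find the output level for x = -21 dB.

-22.2 dB

x − T + W/2 = -21 − (-21) + 6 = 6.
GR = (1 − 1/5) × 6² / 24 = 0.8 × 36 / 24 = 1.2 dB.
Output = -21 − 1.2 = -22.2 dB.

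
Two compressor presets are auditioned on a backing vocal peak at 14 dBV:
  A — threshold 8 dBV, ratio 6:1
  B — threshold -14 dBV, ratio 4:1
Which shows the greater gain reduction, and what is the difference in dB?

B, by 16 dB

A: overshoot 6 dB → output overshoot 1 dB → GR 5 dB.
B: overshoot 28 dB → output overshoot 7 dB → GR 21 dB.
B applies 16 dB more gain reduction.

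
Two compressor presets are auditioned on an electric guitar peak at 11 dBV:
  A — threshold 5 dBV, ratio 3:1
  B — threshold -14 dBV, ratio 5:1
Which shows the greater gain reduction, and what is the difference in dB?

B, by 16 dB

A: overshoot 6 dB → output overshoot 2 dB → GR 4 dB.
B: overshoot 25 dB → output overshoot 5 dB → GR 20 dB.
B applies 16 dB more gain reduction.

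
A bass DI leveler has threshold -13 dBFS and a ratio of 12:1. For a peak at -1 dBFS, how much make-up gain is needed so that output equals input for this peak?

Without make-up, output = threshold + overshoot/12 = -13 + 1 = -12 dBFS.
Gap to target: 11 dB.

11 dB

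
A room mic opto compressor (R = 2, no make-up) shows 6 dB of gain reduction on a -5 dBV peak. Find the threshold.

Input is 12 dB above T (since output overshoot × R = input overshoot: (-11 − T)·2 = -5 − T gives T = -17 dBV).
Check: -17 + (-5 − (-17))/2 = -17 + 6 = -11 dBV. ✓

-17 dBV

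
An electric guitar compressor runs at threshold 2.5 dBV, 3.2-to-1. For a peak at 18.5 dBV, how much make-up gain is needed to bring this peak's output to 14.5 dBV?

Without make-up, output = threshold + overshoot/3.2 = 2.5 + 5 = 7.5 dBV.
Gap to target: 7 dB.

7 dB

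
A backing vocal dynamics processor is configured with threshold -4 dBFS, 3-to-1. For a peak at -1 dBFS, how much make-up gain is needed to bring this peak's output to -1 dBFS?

2 dB

Without make-up, output = threshold + overshoot/3 = -4 + 1 = -3 dBFS.
Gap to target: 2 dB.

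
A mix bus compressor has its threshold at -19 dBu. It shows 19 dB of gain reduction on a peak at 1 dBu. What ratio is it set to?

20:1

Input overshoot = 1 − (-19) = 20 dB.
Output overshoot = 20 − 19 = 1 dB.
Ratio = input overshoot / output overshoot = 20 / 1 = 20.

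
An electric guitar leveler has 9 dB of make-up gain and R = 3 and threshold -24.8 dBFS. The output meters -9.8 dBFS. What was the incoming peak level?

Stripping the +9 dB make-up gives -18.8 dBFS at the gain stage.
That's 6 dB above the -24.8 dBFS threshold.
Before 3:1 compression the overshoot was 6 × 3 = 18 dB, so input = -24.8 + 18 = -6.8 dBFS.

-6.8 dBFS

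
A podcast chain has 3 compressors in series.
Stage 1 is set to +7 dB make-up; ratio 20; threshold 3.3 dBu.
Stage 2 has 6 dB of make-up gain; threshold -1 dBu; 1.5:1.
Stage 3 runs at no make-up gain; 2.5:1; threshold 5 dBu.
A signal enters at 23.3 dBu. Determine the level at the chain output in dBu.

8.28 dBu

Stage 1: 23.3 dBu is 20 dB over 3.3 dBu; at 20:1 that becomes 1 dB over, giving 4.3 dBu; +7 dB make-up → 11.3 dBu.
Stage 2: 11.3 dBu is 12.3 dB over -1 dBu; at 1.5:1 that becomes 8.2 dB over, giving 7.2 dBu; +6 dB make-up → 13.2 dBu.
Stage 3: overshoot 8.2 dB → 8.2/2.5 = 3.28 dB → 8.28 dBu.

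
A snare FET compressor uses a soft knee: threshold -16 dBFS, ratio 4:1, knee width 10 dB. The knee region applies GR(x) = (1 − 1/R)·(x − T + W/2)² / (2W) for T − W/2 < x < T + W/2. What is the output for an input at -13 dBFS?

-15.4 dBFS

x − T + W/2 = -13 − (-16) + 5 = 8.
GR = (1 − 1/4) × 8² / 20 = 0.75 × 64 / 20 = 2.4 dB.
Output = -13 − 2.4 = -15.4 dBFS.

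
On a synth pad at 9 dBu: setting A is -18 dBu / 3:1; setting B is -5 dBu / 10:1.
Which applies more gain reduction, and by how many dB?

A: GR = 27 − 27/3 = 18 dB.
B: GR = 14 − 14/10 = 12.6 dB.
Difference: 5.4 dB in favour of A.

A, by 5.4 dB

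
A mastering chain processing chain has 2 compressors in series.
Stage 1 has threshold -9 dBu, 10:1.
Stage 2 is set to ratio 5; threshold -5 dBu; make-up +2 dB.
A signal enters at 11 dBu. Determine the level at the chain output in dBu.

Stage 1: overshoot 20 dB → 20/10 = 2 dB → -7 dBu.
Stage 2: -7 dBu is at or below the -5 dBu threshold — no compression; make-up brings it to -5 dBu.

-5 dBu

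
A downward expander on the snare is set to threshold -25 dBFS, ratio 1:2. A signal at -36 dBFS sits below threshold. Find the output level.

-47 dBFS

Below threshold, a 1:2 expander applies gain = (2−1)×(T − x) of attenuation.
(2−1) × 11 = 11 dB, so output = -36 − 11 = -47 dBFS.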